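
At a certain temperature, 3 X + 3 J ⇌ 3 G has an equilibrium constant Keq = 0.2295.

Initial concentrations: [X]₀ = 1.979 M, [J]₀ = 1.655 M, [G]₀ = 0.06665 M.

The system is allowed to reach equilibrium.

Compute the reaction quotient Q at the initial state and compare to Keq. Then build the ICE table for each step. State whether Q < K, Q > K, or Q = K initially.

Q₀ = 8.4269e-06 vs Keq = 0.2295 ⇒ Q<K, forward
Step 1:
                   X          J          G
  Initial      1.979      1.655    0.06665
  Change     -0.6921    -0.6921     0.6921
  Equil        1.287     0.9629     0.7587
  solve Keq expr → x = 0.2307; check Q = 0.2295

Q₀ = 8.4269e-06; Q < K (proceeds forward)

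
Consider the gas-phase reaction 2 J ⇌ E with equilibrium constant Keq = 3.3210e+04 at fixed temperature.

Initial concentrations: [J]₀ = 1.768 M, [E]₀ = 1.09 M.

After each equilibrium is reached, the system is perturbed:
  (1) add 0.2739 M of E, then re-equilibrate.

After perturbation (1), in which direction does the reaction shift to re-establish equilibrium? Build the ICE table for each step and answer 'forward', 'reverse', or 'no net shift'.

Direction: reverse

Q₀ = 0.3487 vs Keq = 3.3210e+04 ⇒ Q<K, forward
Step 1:
                    J           E
  init          1.768        1.09
  Δ             -1.76      0.8801
  eq         0.007702        1.97
  solve Keq expr → x = 0.8801; check Q = 3.3210e+04
Then add 0.2739 M of E.
Step 2:
                    J           E
  init       0.007702       2.244
  Δ        5.1751e-04 -2.5875e-04
  eq          0.00822       2.244
  solve Keq expr → x = -2.5875e-04; check Q = 3.3210e+04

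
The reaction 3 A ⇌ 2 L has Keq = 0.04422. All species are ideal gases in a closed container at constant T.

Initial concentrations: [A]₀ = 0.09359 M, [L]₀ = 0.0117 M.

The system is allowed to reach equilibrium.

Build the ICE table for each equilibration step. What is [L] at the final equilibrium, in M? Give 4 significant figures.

Q₀ = 0.167 vs Keq = 0.04422 ⇒ Q>K, reverse
Step 1:
                   A          L
  Initial    0.09359     0.0117
  Change    0.007423  -0.004949
  Equil        0.101   0.006751
  solve Keq expr → x = -0.002474; check Q = 0.04422

[L]_eq = 0.006751 M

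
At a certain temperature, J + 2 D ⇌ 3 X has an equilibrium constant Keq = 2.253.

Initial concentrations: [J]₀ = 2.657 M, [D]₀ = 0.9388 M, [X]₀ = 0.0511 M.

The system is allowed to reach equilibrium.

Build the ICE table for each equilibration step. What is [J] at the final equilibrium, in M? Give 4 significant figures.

Q₀ = 5.6980e-05 vs Keq = 2.253 ⇒ Q<K, forward
Step 1:
                  J         D         X
  Initial     2.657    0.9388    0.0511
  Change    -0.2839   -0.5678    0.8517
  Equil       2.373     0.371    0.9028
  solve Keq expr → x = 0.2839; check Q = 2.253

[J]_eq = 2.373 M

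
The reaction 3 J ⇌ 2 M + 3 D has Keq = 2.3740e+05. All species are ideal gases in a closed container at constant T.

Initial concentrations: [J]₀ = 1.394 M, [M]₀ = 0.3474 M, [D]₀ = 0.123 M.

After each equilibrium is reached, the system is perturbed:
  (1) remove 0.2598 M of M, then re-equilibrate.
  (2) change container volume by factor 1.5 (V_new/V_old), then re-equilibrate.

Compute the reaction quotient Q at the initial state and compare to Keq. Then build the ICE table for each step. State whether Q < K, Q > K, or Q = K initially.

Q₀ = 8.2906e-05 vs Keq = 2.3740e+05 ⇒ Q<K, forward
Step 1:
                    J           M           D
  Initial       1.394      0.3474       0.123
  Change       -1.366      0.9107       1.366
  Equil       0.02802       1.258       1.489
  solve Keq expr → x = 0.4553; check Q = 2.3740e+05
Then remove 0.2598 M of M.
Step 2:
                    J           M           D
  Initial     0.02802      0.9983       1.489
  Change      -0.0039      0.0026      0.0039
  Equil       0.02412       1.001       1.493
  solve Keq expr → x = 0.0013; check Q = 2.3740e+05
Then change container volume by factor 1.5 (V_new/V_old).
Step 3:
                    J           M           D
  Initial     0.01608      0.6672      0.9953
  Change    -0.003733    0.002488    0.003733
  Equil       0.01235      0.6697       0.999
  solve Keq expr → x = 0.001244; check Q = 2.3740e+05

Q₀ = 8.2906e-05; Q < K (proceeds forward)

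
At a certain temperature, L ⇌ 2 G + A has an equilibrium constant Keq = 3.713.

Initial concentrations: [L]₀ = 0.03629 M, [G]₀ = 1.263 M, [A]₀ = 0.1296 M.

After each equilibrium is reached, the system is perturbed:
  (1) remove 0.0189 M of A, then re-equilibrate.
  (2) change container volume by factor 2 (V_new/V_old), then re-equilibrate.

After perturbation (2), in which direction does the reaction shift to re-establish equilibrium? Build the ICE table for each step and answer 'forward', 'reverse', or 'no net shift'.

Direction: forward

Q₀ = 5.697 vs Keq = 3.713 ⇒ Q>K, reverse
Step 1:
                    L           G           A
  Initial     0.03629       1.263      0.1296
  Change      0.01221    -0.02442    -0.01221
  Equil        0.0485       1.239      0.1174
  solve Keq expr → x = -0.01221; check Q = 3.713
Then remove 0.0189 M of A.
Step 2:
                    L           G           A
  Initial      0.0485       1.239     0.09849
  Change    -0.005032     0.01006    0.005032
  Equil       0.04347       1.249      0.1035
  solve Keq expr → x = 0.005032; check Q = 3.713
Then change container volume by factor 2 (V_new/V_old).
Step 3:
                    L           G           A
  Initial     0.02173      0.6243     0.05176
  Change     -0.01417     0.02834     0.01417
  Equil      0.007564      0.6527     0.06593
  solve Keq expr → x = 0.01417; check Q = 3.713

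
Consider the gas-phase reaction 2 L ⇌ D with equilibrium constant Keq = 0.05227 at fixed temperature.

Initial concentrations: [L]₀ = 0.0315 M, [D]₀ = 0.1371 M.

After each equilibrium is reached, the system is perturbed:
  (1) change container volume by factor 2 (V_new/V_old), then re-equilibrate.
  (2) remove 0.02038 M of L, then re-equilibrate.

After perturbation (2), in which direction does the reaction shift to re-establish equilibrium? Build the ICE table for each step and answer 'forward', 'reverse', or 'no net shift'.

Direction: reverse

Q₀ = 138.2 vs Keq = 0.05227 ⇒ Q>K, reverse
Step 1:
                    L           D
  init         0.0315      0.1371
  Δ             0.265     -0.1325
  eq           0.2965    0.004595
  solve Keq expr → x = -0.1325; check Q = 0.05227
Then change container volume by factor 2 (V_new/V_old).
Step 2:
                    L           D
  init         0.1483    0.002298
  Δ          0.002228   -0.001114
  eq           0.1505    0.001184
  solve Keq expr → x = -0.001114; check Q = 0.05227
Then remove 0.02038 M of L.
Step 3:
                    L           D
  init         0.1301    0.001184
  Δ        5.8193e-04 -2.9096e-04
  eq           0.1307  8.9269e-04
  solve Keq expr → x = -2.9096e-04; check Q = 0.05227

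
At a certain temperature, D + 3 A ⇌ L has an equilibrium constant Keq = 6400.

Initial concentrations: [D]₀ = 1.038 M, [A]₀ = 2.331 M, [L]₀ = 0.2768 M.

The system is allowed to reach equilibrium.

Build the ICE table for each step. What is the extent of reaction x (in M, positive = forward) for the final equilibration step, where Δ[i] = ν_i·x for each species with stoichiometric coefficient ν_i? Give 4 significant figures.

x = 0.7496 M

Q₀ = 0.02105 vs Keq = 6400 ⇒ Q<K, forward
Step 1:
                    D           A           L
  init          1.038       2.331      0.2768
  Δ           -0.7496      -2.249      0.7496
  eq           0.2884     0.08223       1.026
  solve Keq expr → x = 0.7496; check Q = 6400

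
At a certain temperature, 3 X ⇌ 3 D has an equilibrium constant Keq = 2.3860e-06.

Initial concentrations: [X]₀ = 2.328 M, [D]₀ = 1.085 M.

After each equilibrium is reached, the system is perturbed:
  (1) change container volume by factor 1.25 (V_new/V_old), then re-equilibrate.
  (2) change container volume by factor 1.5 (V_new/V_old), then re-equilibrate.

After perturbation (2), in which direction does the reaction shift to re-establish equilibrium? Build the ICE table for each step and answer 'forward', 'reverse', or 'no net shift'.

Direction: no net shift

Q₀ = 0.1012 vs Keq = 2.3860e-06 ⇒ Q>K, reverse
Step 1:
                  X         D
  Initial     2.328     1.085
  Change       1.04     -1.04
  Equil       3.368   0.04501
  solve Keq expr → x = -0.3467; check Q = 2.3860e-06
Then change container volume by factor 1.25 (V_new/V_old).
Step 2:
                  X         D
  Initial     2.694     0.036
  Change          0         0
  Equil       2.694     0.036
  solve Keq expr → x = 0; check Q = 2.3860e-06
Then change container volume by factor 1.5 (V_new/V_old).
Step 3:
                  X         D
  Initial     1.796     0.024
  Change          0         0
  Equil       1.796     0.024
  solve Keq expr → x = 0; check Q = 2.3860e-06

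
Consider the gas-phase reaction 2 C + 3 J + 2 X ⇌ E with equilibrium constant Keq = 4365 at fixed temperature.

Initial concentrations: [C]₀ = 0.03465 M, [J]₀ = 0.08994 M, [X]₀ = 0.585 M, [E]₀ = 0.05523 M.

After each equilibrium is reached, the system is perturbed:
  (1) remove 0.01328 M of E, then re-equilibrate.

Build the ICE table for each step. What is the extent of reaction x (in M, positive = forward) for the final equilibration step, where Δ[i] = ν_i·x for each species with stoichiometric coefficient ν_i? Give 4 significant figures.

x = 0.002914 M

Q₀ = 1.8476e+05 vs Keq = 4365 ⇒ Q>K, reverse
Step 1:
                   C          J          X          E
  init       0.03465    0.08994      0.585    0.05523
  Δ          0.04129    0.06193    0.04129   -0.02064
  eq         0.07594     0.1519     0.6263    0.03459
  solve Keq expr → x = -0.02064; check Q = 4365
Then remove 0.01328 M of E.
Step 2:
                   C          J          X          E
  init       0.07594     0.1519     0.6263    0.02131
  Δ        -0.005828  -0.008742  -0.005828   0.002914
  eq         0.07011     0.1431     0.6205    0.02422
  solve Keq expr → x = 0.002914; check Q = 4365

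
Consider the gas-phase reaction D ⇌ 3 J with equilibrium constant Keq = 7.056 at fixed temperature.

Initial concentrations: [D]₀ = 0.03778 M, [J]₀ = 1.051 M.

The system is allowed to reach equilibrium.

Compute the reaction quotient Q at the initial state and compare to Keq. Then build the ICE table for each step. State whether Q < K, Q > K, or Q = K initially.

Q₀ = 30.73; Q > K (proceeds reverse)

Q₀ = 30.73 vs Keq = 7.056 ⇒ Q>K, reverse
Step 1:
                   D          J
  I          0.03778      1.051
  C          0.05791    -0.1737
  E          0.09569     0.8773
  solve Keq expr → x = -0.05791; check Q = 7.056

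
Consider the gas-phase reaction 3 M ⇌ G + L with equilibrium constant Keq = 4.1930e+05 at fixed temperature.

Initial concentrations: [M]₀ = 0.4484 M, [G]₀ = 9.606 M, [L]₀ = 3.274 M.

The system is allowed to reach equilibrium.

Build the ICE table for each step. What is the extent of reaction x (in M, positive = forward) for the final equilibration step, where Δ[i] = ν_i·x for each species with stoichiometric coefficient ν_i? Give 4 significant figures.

Q₀ = 348.8 vs Keq = 4.1930e+05 ⇒ Q<K, forward
Step 1:
                  M         G         L
  Initial    0.4484     9.606     3.274
  Change    -0.4055    0.1352    0.1352
  Equil     0.04294     9.741     3.409
  solve Keq expr → x = 0.1352; check Q = 4.1930e+05

x = 0.1352 M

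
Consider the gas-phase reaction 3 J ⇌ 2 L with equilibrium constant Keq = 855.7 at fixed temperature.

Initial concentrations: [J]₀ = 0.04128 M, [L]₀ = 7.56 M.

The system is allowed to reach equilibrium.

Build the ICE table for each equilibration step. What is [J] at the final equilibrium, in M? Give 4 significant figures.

Q₀ = 8.1250e+05 vs Keq = 855.7 ⇒ Q>K, reverse
Step 1:
                    J           L
  Initial     0.04128        7.56
  Change       0.3559     -0.2373
  Equil        0.3972       7.323
  solve Keq expr → x = -0.1186; check Q = 855.7

[J]_eq = 0.3972 M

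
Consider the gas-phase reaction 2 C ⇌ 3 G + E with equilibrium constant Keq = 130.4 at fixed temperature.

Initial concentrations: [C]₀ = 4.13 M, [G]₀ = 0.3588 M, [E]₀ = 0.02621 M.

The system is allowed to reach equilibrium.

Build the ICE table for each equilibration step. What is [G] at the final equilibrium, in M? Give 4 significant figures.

[G]_eq = 4.834 M

Q₀ = 7.0978e-05 vs Keq = 130.4 ⇒ Q<K, forward
Step 1:
                    C           G           E
  I              4.13      0.3588     0.02621
  C            -2.983       4.475       1.492
  E             1.147       4.834       1.518
  solve Keq expr → x = 1.492; check Q = 130.4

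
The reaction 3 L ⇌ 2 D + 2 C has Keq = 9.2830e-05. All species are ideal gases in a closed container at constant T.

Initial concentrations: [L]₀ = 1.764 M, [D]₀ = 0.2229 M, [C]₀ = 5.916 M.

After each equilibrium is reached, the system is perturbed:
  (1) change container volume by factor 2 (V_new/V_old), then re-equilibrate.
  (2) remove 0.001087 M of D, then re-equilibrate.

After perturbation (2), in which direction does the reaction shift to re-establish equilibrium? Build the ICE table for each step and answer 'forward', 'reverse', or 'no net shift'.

Direction: forward

Q₀ = 0.3168 vs Keq = 9.2830e-05 ⇒ Q>K, reverse
Step 1:
                    L           D           C
  Initial       1.764      0.2229       5.916
  Change       0.3267     -0.2178     -0.2178
  Equil         2.091    0.005111       5.698
  solve Keq expr → x = -0.1089; check Q = 9.2830e-05
Then change container volume by factor 2 (V_new/V_old).
Step 2:
                    L           D           C
  Initial       1.045    0.002556       2.849
  Change    -0.001574    0.001049    0.001049
  Equil         1.044    0.003605        2.85
  solve Keq expr → x = 5.2456e-04; check Q = 9.2830e-05
Then remove 0.001087 M of D.
Step 3:
                    L           D           C
  Initial       1.044    0.002518        2.85
  Change    -0.001616    0.001077    0.001077
  Equil         1.042    0.003595       2.851
  solve Keq expr → x = 5.3864e-04; check Q = 9.2830e-05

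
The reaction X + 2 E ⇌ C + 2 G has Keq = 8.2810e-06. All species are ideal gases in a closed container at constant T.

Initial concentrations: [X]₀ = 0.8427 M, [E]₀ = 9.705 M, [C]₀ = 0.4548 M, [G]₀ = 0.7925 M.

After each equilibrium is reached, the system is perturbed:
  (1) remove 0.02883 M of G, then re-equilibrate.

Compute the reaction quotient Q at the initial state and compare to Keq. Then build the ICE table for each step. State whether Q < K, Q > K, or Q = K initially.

Q₀ = 0.003599; Q > K (proceeds reverse)

Q₀ = 0.003599 vs Keq = 8.2810e-06 ⇒ Q>K, reverse
Step 1:
                    X           E           C           G
  Initial      0.8427       9.705      0.4548      0.7925
  Change       0.3466      0.6933     -0.3466     -0.6933
  Equil         1.189        10.4      0.1082     0.09922
  solve Keq expr → x = -0.3466; check Q = 8.2810e-06
Then remove 0.02883 M of G.
Step 2:
                    X           E           C           G
  Initial       1.189        10.4      0.1082     0.07039
  Change     -0.01161    -0.02323     0.01161     0.02323
  Equil         1.178       10.38      0.1198     0.09362
  solve Keq expr → x = 0.01161; check Q = 8.2810e-06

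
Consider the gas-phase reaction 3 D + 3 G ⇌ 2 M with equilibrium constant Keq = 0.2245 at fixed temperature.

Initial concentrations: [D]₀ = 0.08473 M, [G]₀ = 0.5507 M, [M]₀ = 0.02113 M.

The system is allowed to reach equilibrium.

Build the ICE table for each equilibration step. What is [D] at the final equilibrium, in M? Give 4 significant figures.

Q₀ = 4.395 vs Keq = 0.2245 ⇒ Q>K, reverse
Step 1:
                    D           G           M
  I           0.08473      0.5507     0.02113
  C           0.02111     0.02111    -0.01408
  E            0.1058      0.5718    0.007055
  solve Keq expr → x = -0.007038; check Q = 0.2245

[D]_eq = 0.1058 M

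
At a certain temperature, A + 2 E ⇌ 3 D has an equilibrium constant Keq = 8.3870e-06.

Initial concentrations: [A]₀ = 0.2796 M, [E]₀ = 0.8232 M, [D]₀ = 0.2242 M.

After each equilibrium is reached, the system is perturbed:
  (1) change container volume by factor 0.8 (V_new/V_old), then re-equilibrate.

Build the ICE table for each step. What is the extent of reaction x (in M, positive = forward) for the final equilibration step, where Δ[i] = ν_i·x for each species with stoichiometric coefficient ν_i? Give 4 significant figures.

Q₀ = 0.05948 vs Keq = 8.3870e-06 ⇒ Q>K, reverse
Step 1:
                    A           E           D
  Initial      0.2796      0.8232      0.2242
  Change      0.07008      0.1402     -0.2102
  Equil        0.3497      0.9634     0.01396
  solve Keq expr → x = -0.07008; check Q = 8.3870e-06
Then change container volume by factor 0.8 (V_new/V_old).
Step 2:
                    A           E           D
  Initial      0.4371       1.204     0.01745
  Change            0           0           0
  Equil        0.4371       1.204     0.01745
  solve Keq expr → x = 0; check Q = 8.3870e-06

x = 0 M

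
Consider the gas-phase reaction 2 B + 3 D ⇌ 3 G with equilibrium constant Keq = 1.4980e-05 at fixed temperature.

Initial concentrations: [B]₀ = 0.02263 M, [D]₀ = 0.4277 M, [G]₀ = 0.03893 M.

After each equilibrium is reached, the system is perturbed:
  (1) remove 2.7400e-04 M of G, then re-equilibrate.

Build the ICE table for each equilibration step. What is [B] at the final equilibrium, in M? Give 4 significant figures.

Q₀ = 1.473 vs Keq = 1.4980e-05 ⇒ Q>K, reverse
Step 1:
                  B         D         G
  I         0.02263    0.4277   0.03893
  C         0.02495   0.03742  -0.03742
  E         0.04758    0.4651  0.001506
  solve Keq expr → x = -0.01247; check Q = 1.4980e-05
Then remove 2.7400e-04 M of G.
Step 2:
                  B         D         G
  I         0.04758    0.4651  0.001232
  C       -1.7956e-04 -2.6934e-04 2.6934e-04
  E          0.0474    0.4649  0.001501
  solve Keq expr → x = 8.9780e-05; check Q = 1.4980e-05

[B]_eq = 0.0474 M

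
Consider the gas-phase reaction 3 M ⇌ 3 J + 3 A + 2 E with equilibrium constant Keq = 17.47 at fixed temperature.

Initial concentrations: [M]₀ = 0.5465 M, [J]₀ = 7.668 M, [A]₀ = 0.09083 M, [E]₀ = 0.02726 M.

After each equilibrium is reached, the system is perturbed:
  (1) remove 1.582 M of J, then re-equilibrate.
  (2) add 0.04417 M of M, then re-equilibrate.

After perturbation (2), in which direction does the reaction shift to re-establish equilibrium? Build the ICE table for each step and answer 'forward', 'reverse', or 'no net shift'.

Q₀ = 0.001538 vs Keq = 17.47 ⇒ Q<K, forward
Step 1:
                  M         J         A         E
  I          0.5465     7.668   0.09083   0.02726
  C         -0.2316    0.2316    0.2316    0.1544
  E          0.3149       7.9    0.3224    0.1817
  solve Keq expr → x = 0.0772; check Q = 17.47
Then remove 1.582 M of J.
Step 2:
                  M         J         A         E
  I          0.3149     6.318    0.3224    0.1817
  C        -0.02541   0.02541   0.02541   0.01694
  E          0.2895     6.343    0.3479    0.1986
  solve Keq expr → x = 0.008471; check Q = 17.47
Then add 0.04417 M of M.
Step 3:
                  M         J         A         E
  I          0.3336     6.343    0.3479    0.1986
  C        -0.01728   0.01728   0.01728   0.01152
  E          0.3164      6.36    0.3651    0.2101
  solve Keq expr → x = 0.005762; check Q = 17.47

Direction: forward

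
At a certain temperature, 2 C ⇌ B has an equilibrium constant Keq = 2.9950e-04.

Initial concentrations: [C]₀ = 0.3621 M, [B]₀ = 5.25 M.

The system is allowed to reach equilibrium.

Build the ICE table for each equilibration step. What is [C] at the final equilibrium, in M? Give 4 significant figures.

[C]_eq = 10.79 M

Q₀ = 40.04 vs Keq = 2.9950e-04 ⇒ Q>K, reverse
Step 1:
                    C           B
  I            0.3621        5.25
  C             10.43      -5.215
  E             10.79     0.03488
  solve Keq expr → x = -5.215; check Q = 2.9950e-04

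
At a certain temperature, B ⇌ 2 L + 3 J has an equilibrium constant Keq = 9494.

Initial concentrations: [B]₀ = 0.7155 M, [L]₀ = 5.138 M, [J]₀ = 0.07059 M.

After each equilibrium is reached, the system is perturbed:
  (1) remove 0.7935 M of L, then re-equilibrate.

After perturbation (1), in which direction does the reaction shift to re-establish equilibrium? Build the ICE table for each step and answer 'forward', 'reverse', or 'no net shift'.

Q₀ = 0.01298 vs Keq = 9494 ⇒ Q<K, forward
Step 1:
                  B         L         J
  init       0.7155     5.138   0.07059
  Δ         -0.6747     1.349     2.024
  eq        0.04075     6.487     2.095
  solve Keq expr → x = 0.6747; check Q = 9494
Then remove 0.7935 M of L.
Step 2:
                  B         L         J
  init      0.04075     5.694     2.095
  Δ       -0.008073   0.01615   0.02422
  eq        0.03268      5.71     2.119
  solve Keq expr → x = 0.008073; check Q = 9494

Direction: forward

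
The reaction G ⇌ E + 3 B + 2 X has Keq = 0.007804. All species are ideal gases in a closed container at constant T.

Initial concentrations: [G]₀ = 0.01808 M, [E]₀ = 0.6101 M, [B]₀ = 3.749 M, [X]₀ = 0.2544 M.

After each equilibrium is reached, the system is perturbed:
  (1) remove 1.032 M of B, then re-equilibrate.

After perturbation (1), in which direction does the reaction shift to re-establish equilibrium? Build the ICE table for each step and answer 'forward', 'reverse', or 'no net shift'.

Q₀ = 115.1 vs Keq = 0.007804 ⇒ Q>K, reverse
Step 1:
                    G           E           B           X
  I           0.01808      0.6101       3.749      0.2544
  C            0.1234     -0.1234     -0.3701     -0.2467
  E            0.1414      0.4867       3.379    0.007667
  solve Keq expr → x = -0.1234; check Q = 0.007804
Then remove 1.032 M of B.
Step 2:
                    G           E           B           X
  I            0.1414      0.4867       2.347    0.007667
  C         -0.002675    0.002675    0.008024     0.00535
  E            0.1388      0.4894       2.355     0.01302
  solve Keq expr → x = 0.002675; check Q = 0.007804

Direction: forward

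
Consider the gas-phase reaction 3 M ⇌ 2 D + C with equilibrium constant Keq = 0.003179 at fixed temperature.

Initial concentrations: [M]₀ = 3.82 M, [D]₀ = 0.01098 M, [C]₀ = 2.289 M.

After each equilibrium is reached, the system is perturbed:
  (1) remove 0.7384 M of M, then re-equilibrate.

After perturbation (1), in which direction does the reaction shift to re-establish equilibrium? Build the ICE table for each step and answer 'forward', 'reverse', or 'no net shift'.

Direction: reverse

Q₀ = 4.9506e-06 vs Keq = 0.003179 ⇒ Q<K, forward
Step 1:
                    M           D           C
  I              3.82     0.01098       2.289
  C           -0.3381      0.2254      0.1127
  E             3.482      0.2364       2.402
  solve Keq expr → x = 0.1127; check Q = 0.003179
Then remove 0.7384 M of M.
Step 2:
                    M           D           C
  I             2.744      0.2364       2.402
  C           0.09228    -0.06152    -0.03076
  E             2.836      0.1749       2.371
  solve Keq expr → x = -0.03076; check Q = 0.003179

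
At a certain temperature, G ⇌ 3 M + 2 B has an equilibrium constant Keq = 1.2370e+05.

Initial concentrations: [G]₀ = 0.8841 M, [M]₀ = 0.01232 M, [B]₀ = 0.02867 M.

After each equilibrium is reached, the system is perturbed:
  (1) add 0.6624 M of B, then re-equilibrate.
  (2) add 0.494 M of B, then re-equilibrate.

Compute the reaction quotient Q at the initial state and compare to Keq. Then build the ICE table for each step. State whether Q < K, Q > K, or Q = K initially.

Q₀ = 1.7385e-09 vs Keq = 1.2370e+05 ⇒ Q<K, forward
Step 1:
                    G           M           B
  I            0.8841     0.01232     0.02867
  C           -0.8836       2.651       1.767
  E        4.9246e-04       2.663       1.796
  solve Keq expr → x = 0.8836; check Q = 1.2370e+05
Then add 0.6624 M of B.
Step 2:
                    G           M           B
  I        4.9246e-04       2.663       2.458
  C        4.2830e-04   -0.001285 -8.5660e-04
  E        9.2076e-04       2.662       2.457
  solve Keq expr → x = -4.2830e-04; check Q = 1.2370e+05
Then add 0.494 M of B.
Step 3:
                    G           M           B
  I        9.2076e-04       2.662       2.951
  C        4.0485e-04   -0.001215 -8.0970e-04
  E          0.001326       2.661       2.951
  solve Keq expr → x = -4.0485e-04; check Q = 1.2370e+05

Q₀ = 1.7385e-09; Q < K (proceeds forward)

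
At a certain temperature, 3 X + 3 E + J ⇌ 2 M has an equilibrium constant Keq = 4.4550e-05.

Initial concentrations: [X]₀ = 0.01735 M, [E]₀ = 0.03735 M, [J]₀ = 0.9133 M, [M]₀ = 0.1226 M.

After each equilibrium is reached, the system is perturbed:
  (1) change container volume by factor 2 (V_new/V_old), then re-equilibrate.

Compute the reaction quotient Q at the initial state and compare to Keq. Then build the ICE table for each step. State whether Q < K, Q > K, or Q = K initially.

Q₀ = 6.0478e+07; Q > K (proceeds reverse)

Q₀ = 6.0478e+07 vs Keq = 4.4550e-05 ⇒ Q>K, reverse
Step 1:
                   X          E          J          M
  init       0.01735    0.03735     0.9133     0.1226
  Δ           0.1838     0.1838    0.06127    -0.1225
  eq          0.2012     0.2212     0.9746 6.1828e-05
  solve Keq expr → x = -0.06127; check Q = 4.4550e-05
Then change container volume by factor 2 (V_new/V_old).
Step 2:
                   X          E          J          M
  init        0.1006     0.1106     0.4873 3.0914e-05
  Δ       3.8165e-05 3.8165e-05 1.2722e-05 -2.5443e-05
  eq          0.1006     0.1106     0.4873 5.4709e-06
  solve Keq expr → x = -1.2722e-05; check Q = 4.4550e-05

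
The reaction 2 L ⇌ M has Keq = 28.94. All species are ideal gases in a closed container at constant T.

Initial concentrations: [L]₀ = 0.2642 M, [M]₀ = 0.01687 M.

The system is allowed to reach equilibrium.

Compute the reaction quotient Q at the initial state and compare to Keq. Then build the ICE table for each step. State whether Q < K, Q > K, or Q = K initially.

Q₀ = 0.2417 vs Keq = 28.94 ⇒ Q<K, forward
Step 1:
                  L         M
  init       0.2642   0.01687
  Δ         -0.2006    0.1003
  eq        0.06363    0.1172
  solve Keq expr → x = 0.1003; check Q = 28.94

Q₀ = 0.2417; Q < K (proceeds forward)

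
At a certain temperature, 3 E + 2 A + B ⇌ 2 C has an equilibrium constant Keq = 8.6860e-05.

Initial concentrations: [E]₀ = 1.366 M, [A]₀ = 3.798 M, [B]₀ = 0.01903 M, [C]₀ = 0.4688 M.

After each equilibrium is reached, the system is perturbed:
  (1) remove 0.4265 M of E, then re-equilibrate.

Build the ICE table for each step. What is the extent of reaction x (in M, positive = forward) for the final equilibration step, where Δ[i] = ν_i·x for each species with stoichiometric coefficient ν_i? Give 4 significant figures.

Q₀ = 0.3141 vs Keq = 8.6860e-05 ⇒ Q>K, reverse
Step 1:
                    E           A           B           C
  Initial       1.366       3.798     0.01903      0.4688
  Change       0.6244      0.4162      0.2081     -0.4162
  Equil          1.99       4.214      0.2271     0.05256
  solve Keq expr → x = -0.2081; check Q = 8.6860e-05
Then remove 0.4265 M of E.
Step 2:
                    E           A           B           C
  Initial       1.564       4.214      0.2271     0.05256
  Change       0.0217     0.01447    0.007235    -0.01447
  Equil         1.586       4.229      0.2344     0.03809
  solve Keq expr → x = -0.007235; check Q = 8.6860e-05

x = -0.007235 M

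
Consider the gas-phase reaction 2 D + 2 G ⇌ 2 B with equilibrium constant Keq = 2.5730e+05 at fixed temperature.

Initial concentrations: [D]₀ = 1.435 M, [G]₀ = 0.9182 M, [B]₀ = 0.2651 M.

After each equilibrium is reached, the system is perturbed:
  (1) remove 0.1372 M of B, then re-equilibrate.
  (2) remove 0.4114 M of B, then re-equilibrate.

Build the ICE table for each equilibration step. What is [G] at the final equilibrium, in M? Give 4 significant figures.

[G]_eq = 0.002401 M

Q₀ = 0.04048 vs Keq = 2.5730e+05 ⇒ Q<K, forward
Step 1:
                    D           G           B
  I             1.435      0.9182      0.2651
  C           -0.9137     -0.9137      0.9137
  E            0.5213    0.004458       1.179
  solve Keq expr → x = 0.4569; check Q = 2.5730e+05
Then remove 0.1372 M of B.
Step 2:
                    D           G           B
  I            0.5213    0.004458       1.042
  C       -5.1307e-04 -5.1307e-04  5.1307e-04
  E            0.5207    0.003945       1.042
  solve Keq expr → x = 2.5654e-04; check Q = 2.5730e+05
Then remove 0.4114 M of B.
Step 3:
                    D           G           B
  I            0.5207    0.003945      0.6308
  C         -0.001544   -0.001544    0.001544
  E            0.5192    0.002401      0.6323
  solve Keq expr → x = 7.7225e-04; check Q = 2.5730e+05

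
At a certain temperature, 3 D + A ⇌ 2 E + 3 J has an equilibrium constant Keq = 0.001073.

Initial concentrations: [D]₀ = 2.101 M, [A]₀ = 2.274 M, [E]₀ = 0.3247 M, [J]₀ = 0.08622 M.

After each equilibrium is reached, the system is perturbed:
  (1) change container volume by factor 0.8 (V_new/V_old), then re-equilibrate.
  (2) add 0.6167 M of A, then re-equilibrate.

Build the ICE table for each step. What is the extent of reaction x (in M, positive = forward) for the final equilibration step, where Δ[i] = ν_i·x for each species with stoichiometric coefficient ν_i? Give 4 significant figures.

x = 0.006723 M

Q₀ = 3.2042e-06 vs Keq = 0.001073 ⇒ Q<K, forward
Step 1:
                  D         A         E         J
  I           2.101     2.274    0.3247   0.08622
  C         -0.2876  -0.09588    0.1918    0.2876
  E           1.813     2.178    0.5165    0.3738
  solve Keq expr → x = 0.09588; check Q = 0.001073
Then change container volume by factor 0.8 (V_new/V_old).
Step 2:
                  D         A         E         J
  I           2.267     2.723    0.6456    0.4673
  C         0.02208  0.007361  -0.01472  -0.02208
  E           2.289      2.73    0.6308    0.4452
  solve Keq expr → x = -0.007361; check Q = 0.001073
Then add 0.6167 M of A.
Step 3:
                  D         A         E         J
  I           2.289     3.347    0.6308    0.4452
  C        -0.02017 -0.006723   0.01345   0.02017
  E           2.269      3.34    0.6443    0.4654
  solve Keq expr → x = 0.006723; check Q = 0.001073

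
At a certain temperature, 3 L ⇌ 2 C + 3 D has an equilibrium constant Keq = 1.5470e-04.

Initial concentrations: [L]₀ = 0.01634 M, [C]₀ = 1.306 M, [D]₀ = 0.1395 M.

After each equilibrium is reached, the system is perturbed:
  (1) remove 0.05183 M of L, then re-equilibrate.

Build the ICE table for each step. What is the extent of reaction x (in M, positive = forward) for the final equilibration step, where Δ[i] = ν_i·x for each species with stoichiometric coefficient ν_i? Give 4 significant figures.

x = -7.7550e-04 M

Q₀ = 1061 vs Keq = 1.5470e-04 ⇒ Q>K, reverse
Step 1:
                  L         C         D
  I         0.01634     1.306    0.1395
  C          0.1325  -0.08833   -0.1325
  E          0.1488     1.218  0.007007
  solve Keq expr → x = -0.04416; check Q = 1.5470e-04
Then remove 0.05183 M of L.
Step 2:
                  L         C         D
  I           0.097     1.218  0.007007
  C        0.002327 -0.001551 -0.002327
  E         0.09933     1.216   0.00468
  solve Keq expr → x = -7.7550e-04; check Q = 1.5470e-04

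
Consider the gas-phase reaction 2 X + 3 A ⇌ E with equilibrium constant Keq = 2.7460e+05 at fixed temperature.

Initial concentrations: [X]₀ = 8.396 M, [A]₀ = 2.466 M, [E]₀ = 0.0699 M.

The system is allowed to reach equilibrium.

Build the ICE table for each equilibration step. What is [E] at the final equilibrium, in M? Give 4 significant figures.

[E]_eq = 0.8905 M

Q₀ = 6.6123e-05 vs Keq = 2.7460e+05 ⇒ Q<K, forward
Step 1:
                    X           A           E
  init          8.396       2.466      0.0699
  Δ            -1.641      -2.462      0.8206
  eq            6.755    0.004142      0.8905
  solve Keq expr → x = 0.8206; check Q = 2.7460e+05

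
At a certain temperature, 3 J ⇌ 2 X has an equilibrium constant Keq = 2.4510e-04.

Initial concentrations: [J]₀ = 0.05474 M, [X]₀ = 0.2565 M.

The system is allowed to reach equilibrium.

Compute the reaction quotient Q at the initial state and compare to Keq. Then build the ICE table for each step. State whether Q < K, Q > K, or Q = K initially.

Q₀ = 401.1 vs Keq = 2.4510e-04 ⇒ Q>K, reverse
Step 1:
                   J          X
  Initial    0.05474     0.2565
  Change      0.3781     -0.252
  Equil       0.4328   0.004458
  solve Keq expr → x = -0.126; check Q = 2.4510e-04

Q₀ = 401.1; Q > K (proceeds reverse)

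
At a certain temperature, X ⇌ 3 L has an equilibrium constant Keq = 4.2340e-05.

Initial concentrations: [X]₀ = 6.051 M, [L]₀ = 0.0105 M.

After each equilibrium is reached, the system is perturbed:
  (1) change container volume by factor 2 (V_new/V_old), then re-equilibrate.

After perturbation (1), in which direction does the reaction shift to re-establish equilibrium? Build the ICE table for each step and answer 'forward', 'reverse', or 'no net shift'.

Q₀ = 1.9131e-07 vs Keq = 4.2340e-05 ⇒ Q<K, forward
Step 1:
                    X           L
  init          6.051      0.0105
  Δ          -0.01765     0.05295
  eq            6.033     0.06345
  solve Keq expr → x = 0.01765; check Q = 4.2340e-05
Then change container volume by factor 2 (V_new/V_old).
Step 2:
                    X           L
  init          3.017     0.03173
  Δ           -0.0062      0.0186
  eq             3.01     0.05033
  solve Keq expr → x = 0.0062; check Q = 4.2340e-05

Direction: forward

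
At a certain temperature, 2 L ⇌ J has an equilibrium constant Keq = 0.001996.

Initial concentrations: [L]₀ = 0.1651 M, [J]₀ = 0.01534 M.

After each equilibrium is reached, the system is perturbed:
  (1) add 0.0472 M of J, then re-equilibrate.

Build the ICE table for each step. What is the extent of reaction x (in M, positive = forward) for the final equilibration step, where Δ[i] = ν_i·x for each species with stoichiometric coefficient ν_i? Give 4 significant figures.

Q₀ = 0.5628 vs Keq = 0.001996 ⇒ Q>K, reverse
Step 1:
                   L          J
  Initial     0.1651    0.01534
  Change     0.03053   -0.01526
  Equil       0.1956 7.6387e-05
  solve Keq expr → x = -0.01526; check Q = 0.001996
Then add 0.0472 M of J.
Step 2:
                   L          J
  Initial     0.1956    0.04728
  Change     0.09422   -0.04711
  Equil       0.2898 1.6768e-04
  solve Keq expr → x = -0.04711; check Q = 0.001996

x = -0.04711 M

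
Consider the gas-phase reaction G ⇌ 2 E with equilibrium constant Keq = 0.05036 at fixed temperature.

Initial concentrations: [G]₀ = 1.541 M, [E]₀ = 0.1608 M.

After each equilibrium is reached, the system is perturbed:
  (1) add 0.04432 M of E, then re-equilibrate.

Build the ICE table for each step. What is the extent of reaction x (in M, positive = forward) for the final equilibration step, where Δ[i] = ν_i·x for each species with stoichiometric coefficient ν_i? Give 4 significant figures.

Q₀ = 0.01678 vs Keq = 0.05036 ⇒ Q<K, forward
Step 1:
                    G           E
  I             1.541      0.1608
  C          -0.05632      0.1126
  E             1.485      0.2734
  solve Keq expr → x = 0.05632; check Q = 0.05036
Then add 0.04432 M of E.
Step 2:
                    G           E
  I             1.485      0.3178
  C           0.02119    -0.04238
  E             1.506      0.2754
  solve Keq expr → x = -0.02119; check Q = 0.05036

x = -0.02119 M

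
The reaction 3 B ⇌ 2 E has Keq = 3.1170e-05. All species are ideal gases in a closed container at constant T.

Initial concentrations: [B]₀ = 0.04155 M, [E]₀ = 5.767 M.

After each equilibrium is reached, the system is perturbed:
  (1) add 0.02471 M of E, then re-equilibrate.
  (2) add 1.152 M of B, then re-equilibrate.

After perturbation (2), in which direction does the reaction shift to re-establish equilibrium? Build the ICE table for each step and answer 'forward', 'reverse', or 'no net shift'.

Direction: forward

Q₀ = 4.6365e+05 vs Keq = 3.1170e-05 ⇒ Q>K, reverse
Step 1:
                    B           E
  Initial     0.04155       5.767
  Change        8.444      -5.629
  Equil         8.485       0.138
  solve Keq expr → x = -2.815; check Q = 3.1170e-05
Then add 0.02471 M of E.
Step 2:
                    B           E
  Initial       8.485      0.1627
  Change      0.03576    -0.02384
  Equil         8.521      0.1389
  solve Keq expr → x = -0.01192; check Q = 3.1170e-05
Then add 1.152 M of B.
Step 3:
                    B           E
  Initial       9.673      0.1389
  Change       -0.042       0.028
  Equil         9.631      0.1669
  solve Keq expr → x = 0.014; check Q = 3.1170e-05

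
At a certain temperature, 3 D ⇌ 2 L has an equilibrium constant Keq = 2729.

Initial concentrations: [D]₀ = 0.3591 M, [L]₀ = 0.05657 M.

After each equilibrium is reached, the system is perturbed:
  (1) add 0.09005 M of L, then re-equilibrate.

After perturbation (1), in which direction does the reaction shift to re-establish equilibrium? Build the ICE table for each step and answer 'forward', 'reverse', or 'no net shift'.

Direction: reverse

Q₀ = 0.06911 vs Keq = 2729 ⇒ Q<K, forward
Step 1:
                    D           L
  I            0.3591     0.05657
  C           -0.3288      0.2192
  E           0.03032      0.2758
  solve Keq expr → x = 0.1096; check Q = 2729
Then add 0.09005 M of L.
Step 2:
                    D           L
  I           0.03032      0.3658
  C          0.006017   -0.004011
  E           0.03633      0.3618
  solve Keq expr → x = -0.002006; check Q = 2729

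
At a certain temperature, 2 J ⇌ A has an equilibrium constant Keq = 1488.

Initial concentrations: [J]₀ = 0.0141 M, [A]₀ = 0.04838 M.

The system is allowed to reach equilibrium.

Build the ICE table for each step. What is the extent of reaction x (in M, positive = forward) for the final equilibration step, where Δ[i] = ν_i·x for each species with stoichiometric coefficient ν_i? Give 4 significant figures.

Q₀ = 243.3 vs Keq = 1488 ⇒ Q<K, forward
Step 1:
                    J           A
  Initial      0.0141     0.04838
  Change    -0.008162    0.004081
  Equil      0.005938     0.05246
  solve Keq expr → x = 0.004081; check Q = 1488

x = 0.004081 M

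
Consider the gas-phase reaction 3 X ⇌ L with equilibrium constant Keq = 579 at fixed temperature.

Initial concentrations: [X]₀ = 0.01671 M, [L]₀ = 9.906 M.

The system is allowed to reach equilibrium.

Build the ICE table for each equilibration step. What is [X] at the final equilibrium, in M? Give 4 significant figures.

Q₀ = 2.1231e+06 vs Keq = 579 ⇒ Q>K, reverse
Step 1:
                    X           L
  I           0.01671       9.906
  C            0.2403    -0.08009
  E             0.257       9.826
  solve Keq expr → x = -0.08009; check Q = 579

[X]_eq = 0.257 M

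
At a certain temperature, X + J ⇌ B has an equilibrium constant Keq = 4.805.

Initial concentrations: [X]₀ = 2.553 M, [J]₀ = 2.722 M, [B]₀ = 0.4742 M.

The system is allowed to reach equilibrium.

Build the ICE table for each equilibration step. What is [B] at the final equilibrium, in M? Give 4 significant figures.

Q₀ = 0.06824 vs Keq = 4.805 ⇒ Q<K, forward
Step 1:
                    X           J           B
  init          2.553       2.722      0.4742
  Δ            -1.926      -1.926       1.926
  eq           0.6273      0.7963         2.4
  solve Keq expr → x = 1.926; check Q = 4.805

[B]_eq = 2.4 M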